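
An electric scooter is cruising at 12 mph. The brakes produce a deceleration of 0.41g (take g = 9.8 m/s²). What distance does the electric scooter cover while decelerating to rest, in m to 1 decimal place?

Braking distance ≈ 3.6 m

12 mph × 0.44704 = 5.3645 m/s.
a = 0.41 × 9.8 = 4.018 m/s².
Braking distance = v²/(2a) = 5.3645² / (2 × 4.018) = 28.778 / 8.036 = 3.581 m.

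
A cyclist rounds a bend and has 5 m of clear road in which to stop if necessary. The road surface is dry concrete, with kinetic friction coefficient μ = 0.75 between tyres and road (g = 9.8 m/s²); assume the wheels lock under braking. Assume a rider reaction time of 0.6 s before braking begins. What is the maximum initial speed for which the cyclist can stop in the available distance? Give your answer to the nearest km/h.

Maximum speed ≈ 19 km/h

a = μg = 0.75 × 9.8 = 7.350 m/s².
Stopping distance: v·t_r + v²/(2a) = 5 with t_r = 0.6 s and a = 7.350 m/s².
So v² + 8.820 v − 73.50 = 0.
Positive root: v = −a·t_r + √((a·t_r)² + 2a·d) = −4.410 + √(19.448 + 73.50) = 5.2310 m/s.
5.2310 m/s × 3.6 = 18.832 km/h.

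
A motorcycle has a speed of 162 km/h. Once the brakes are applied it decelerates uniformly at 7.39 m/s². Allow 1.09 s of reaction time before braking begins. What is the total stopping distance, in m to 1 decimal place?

Total stopping distance ≈ 186.1 m

162 km/h ÷ 3.6 = 45.0000 m/s.
Reaction distance = v·t_r = 45.0000 × 1.09 = 49.050 m.
Braking distance = v²/(2a) = 45.0000² / (2 × 7.390) = 2025.000 / 14.780 = 137.009 m.
Total = 49.050 + 137.009 = 186.059 m.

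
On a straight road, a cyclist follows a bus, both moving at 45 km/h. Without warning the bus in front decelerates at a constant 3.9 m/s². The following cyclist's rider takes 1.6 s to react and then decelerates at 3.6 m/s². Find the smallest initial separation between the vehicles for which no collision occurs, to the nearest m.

Minimum gap ≈ 22 m

45 km/h ÷ 3.6 = 12.5000 m/s.
Leader travels v²/(2a_L) = 156.250 / 7.800 = 20.032 m before stopping.
Follower covers v·t_r = 12.5000 × 1.6 = 20.000 m while reacting, then v²/(2a_F) = 156.250 / 7.200 = 21.701 m while braking, for a total of 20.000 + 21.701 = 41.701 m.
Since a_F ≤ a_L and the follower starts braking later, the follower is never slower than the leader, so the closest approach is when both have stopped.
Minimum gap = 41.701 − 20.032 = 21.669 m.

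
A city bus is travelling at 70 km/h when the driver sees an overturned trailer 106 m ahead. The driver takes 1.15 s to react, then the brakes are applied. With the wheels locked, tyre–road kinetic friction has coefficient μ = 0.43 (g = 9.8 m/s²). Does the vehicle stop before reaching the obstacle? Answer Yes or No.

Yes

70 km/h ÷ 3.6 = 19.4444 m/s.
a = μg = 0.43 × 9.8 = 4.214 m/s².
Reaction distance = 19.4444 × 1.15 = 22.361 m.
Braking distance = v²/(2a) = 378.085 / 8.428 = 44.861 m.
Total stopping distance = 22.361 + 44.861 = 67.222 m, vs 106 m available — it stops with 106 − 67.222 = 38.778 m to spare.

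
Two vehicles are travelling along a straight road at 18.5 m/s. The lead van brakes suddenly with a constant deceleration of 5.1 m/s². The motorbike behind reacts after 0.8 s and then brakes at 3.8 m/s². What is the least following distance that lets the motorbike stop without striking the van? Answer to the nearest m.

Minimum gap ≈ 26 m

Leader travels v²/(2a_L) = 342.250 / 10.200 = 33.554 m before stopping.
Follower covers v·t_r = 18.5000 × 0.8 = 14.800 m while reacting, then v²/(2a_F) = 342.250 / 7.600 = 45.033 m while braking, for a total of 14.800 + 45.033 = 59.833 m.
Since a_F ≤ a_L and the follower starts braking later, the follower is never slower than the leader, so the closest approach is when both have stopped.
Minimum gap = 59.833 − 33.554 = 26.279 m.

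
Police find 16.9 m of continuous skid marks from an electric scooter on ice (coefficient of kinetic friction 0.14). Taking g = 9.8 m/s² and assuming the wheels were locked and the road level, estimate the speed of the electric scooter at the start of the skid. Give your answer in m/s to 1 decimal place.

Initial speed ≈ 6.8 m/s

Deceleration a = μg = 0.14 × 9.8 = 1.372 m/s².
v = √(2a·d) = √(2 × 1.372 × 16.9) = √46.374 = 6.8098 m/s.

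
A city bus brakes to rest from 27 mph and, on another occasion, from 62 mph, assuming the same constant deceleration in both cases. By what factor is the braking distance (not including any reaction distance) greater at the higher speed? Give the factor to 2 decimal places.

Factor ≈ 5.27

Braking distance d = v²/(2a), so with a fixed, d ∝ v².
Factor = (62/27)² = 2.2963² = 5.2730.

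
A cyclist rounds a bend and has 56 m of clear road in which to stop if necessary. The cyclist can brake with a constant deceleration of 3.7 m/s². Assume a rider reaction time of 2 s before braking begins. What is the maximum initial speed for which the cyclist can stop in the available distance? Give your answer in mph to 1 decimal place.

Stopping distance: v·t_r + v²/(2a) = 56 with t_r = 2 s and a = 3.700 m/s².
So v² + 14.800 v − 414.40 = 0.
Positive root: v = −a·t_r + √((a·t_r)² + 2a·d) = −7.400 + √(54.760 + 414.40) = 14.2601 m/s.
14.2601 m/s ÷ 0.44704 = 31.899 mph.

Maximum speed ≈ 31.9 mph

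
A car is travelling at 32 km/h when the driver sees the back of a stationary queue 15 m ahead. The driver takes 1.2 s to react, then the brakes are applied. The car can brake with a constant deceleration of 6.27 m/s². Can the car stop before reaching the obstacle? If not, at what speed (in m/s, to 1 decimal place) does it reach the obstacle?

No — it strikes the obstacle at 5.0 m/s

32 km/h ÷ 3.6 = 8.8889 m/s.
Reaction distance = 8.8889 × 1.2 = 10.667 m.
Braking distance needed to stop: v²/(2a) = 79.013 / 12.540 = 6.301 m, so total needed = 10.667 + 6.301 = 16.968 m > 15 m — it cannot stop.
Distance remaining when braking begins: 15 − 10.667 = 4.333 m.
v² = v₀² − 2a·d = 79.013 − 2 × 6.270 × 4.333 = 24.677 m²/s².
v = √24.677 = 4.968 m/s.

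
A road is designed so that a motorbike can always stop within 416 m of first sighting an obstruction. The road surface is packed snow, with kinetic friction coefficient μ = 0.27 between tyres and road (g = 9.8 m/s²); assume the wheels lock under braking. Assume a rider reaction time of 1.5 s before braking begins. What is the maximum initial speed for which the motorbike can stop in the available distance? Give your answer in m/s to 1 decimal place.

Maximum speed ≈ 43.1 m/s

a = μg = 0.27 × 9.8 = 2.646 m/s².
Stopping distance: v·t_r + v²/(2a) = 416 with t_r = 1.5 s and a = 2.646 m/s².
So v² + 7.938 v − 2201.47 = 0.
Positive root: v = −a·t_r + √((a·t_r)² + 2a·d) = −3.969 + √(15.753 + 2201.47) = 43.1184 m/s.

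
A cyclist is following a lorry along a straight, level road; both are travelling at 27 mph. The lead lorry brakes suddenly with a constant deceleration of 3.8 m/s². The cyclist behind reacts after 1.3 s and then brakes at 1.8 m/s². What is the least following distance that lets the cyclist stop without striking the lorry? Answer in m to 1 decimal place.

Minimum gap ≈ 37.0 m

27 mph × 0.44704 = 12.0701 m/s.
Leader travels v²/(2a_L) = 145.687 / 7.600 = 19.169 m before stopping.
Follower covers v·t_r = 12.0701 × 1.3 = 15.691 m while reacting, then v²/(2a_F) = 145.687 / 3.600 = 40.469 m while braking, for a total of 15.691 + 40.469 = 56.160 m.
Since a_F ≤ a_L and the follower starts braking later, the follower is never slower than the leader, so the closest approach is when both have stopped.
Minimum gap = 56.160 − 19.169 = 36.991 m.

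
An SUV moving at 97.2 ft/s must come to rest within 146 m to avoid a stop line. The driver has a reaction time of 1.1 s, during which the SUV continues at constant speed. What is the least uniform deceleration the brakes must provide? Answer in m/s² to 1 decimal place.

Required deceleration ≈ 3.9 m/s²

97.2 ft/s × 0.3048 = 29.6266 m/s.
Distance covered during reaction = 29.6266 × 1.1 = 32.589 m.
Distance available for braking: 146 − 32.589 = 113.411 m.
v² = 2a·d ⇒ a = v²/(2d) = 29.6266² / (2 × 113.411) = 877.735 / 226.822 = 3.8697 m/s².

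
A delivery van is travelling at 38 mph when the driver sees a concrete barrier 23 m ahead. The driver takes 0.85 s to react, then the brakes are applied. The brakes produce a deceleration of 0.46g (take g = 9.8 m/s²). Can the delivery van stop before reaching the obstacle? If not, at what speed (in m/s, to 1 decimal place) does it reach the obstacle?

38 mph × 0.44704 = 16.9875 m/s.
a = 0.46 × 9.8 = 4.508 m/s².
Reaction distance = 16.9875 × 0.85 = 14.439 m.
Braking distance needed to stop: v²/(2a) = 288.575 / 9.016 = 32.007 m, so total needed = 14.439 + 32.007 = 46.446 m > 23 m — it cannot stop.
Distance remaining when braking begins: 23 − 14.439 = 8.561 m.
v² = v₀² − 2a·d = 288.575 − 2 × 4.508 × 8.561 = 211.389 m²/s².
v = √211.389 = 14.539 m/s.

No — it strikes the obstacle at 14.5 m/s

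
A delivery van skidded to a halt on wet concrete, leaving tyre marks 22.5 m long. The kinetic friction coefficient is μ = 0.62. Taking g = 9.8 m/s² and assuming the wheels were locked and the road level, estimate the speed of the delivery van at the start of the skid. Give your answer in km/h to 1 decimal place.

Initial speed ≈ 59.5 km/h

Deceleration a = μg = 0.62 × 9.8 = 6.076 m/s².
v = √(2a·d) = √(2 × 6.076 × 22.5) = √273.420 = 16.5354 m/s.
= 16.5354 × 3.6 = 59.527 km/h.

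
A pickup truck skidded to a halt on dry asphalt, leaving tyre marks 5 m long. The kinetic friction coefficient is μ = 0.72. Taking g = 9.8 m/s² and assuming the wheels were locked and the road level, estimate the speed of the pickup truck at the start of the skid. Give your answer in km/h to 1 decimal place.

Initial speed ≈ 30.2 km/h

Deceleration a = μg = 0.72 × 9.8 = 7.056 m/s².
v = √(2a·d) = √(2 × 7.056 × 5) = √70.560 = 8.4000 m/s.
= 8.4000 × 3.6 = 30.240 km/h.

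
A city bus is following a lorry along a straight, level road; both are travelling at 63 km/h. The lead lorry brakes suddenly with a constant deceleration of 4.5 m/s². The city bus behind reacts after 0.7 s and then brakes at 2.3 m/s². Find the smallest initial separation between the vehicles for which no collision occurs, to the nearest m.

63 km/h ÷ 3.6 = 17.5000 m/s.
Leader travels v²/(2a_L) = 306.250 / 9.000 = 34.028 m before stopping.
Follower covers v·t_r = 17.5000 × 0.7 = 12.250 m while reacting, then v²/(2a_F) = 306.250 / 4.600 = 66.576 m while braking, for a total of 12.250 + 66.576 = 78.826 m.
Since a_F ≤ a_L and the follower starts braking later, the follower is never slower than the leader, so the closest approach is when both have stopped.
Minimum gap = 78.826 − 34.028 = 44.798 m.

Minimum gap ≈ 45 m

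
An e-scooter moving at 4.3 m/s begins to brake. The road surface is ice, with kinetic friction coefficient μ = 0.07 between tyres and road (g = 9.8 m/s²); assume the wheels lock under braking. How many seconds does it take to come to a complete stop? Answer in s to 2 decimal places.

a = μg = 0.07 × 9.8 = 0.686 m/s².
Braking time = v/a = 4.3000 / 0.686 = 6.268 s.

Braking time ≈ 6.27 s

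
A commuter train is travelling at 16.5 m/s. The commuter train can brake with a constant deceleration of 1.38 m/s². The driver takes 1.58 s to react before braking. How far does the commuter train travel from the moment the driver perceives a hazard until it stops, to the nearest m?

Reaction distance = v·t_r = 16.5000 × 1.58 = 26.070 m.
Braking distance = v²/(2a) = 16.5000² / (2 × 1.380) = 272.250 / 2.760 = 98.641 m.
Total = 26.070 + 98.641 = 124.711 m.

Total stopping distance ≈ 125 m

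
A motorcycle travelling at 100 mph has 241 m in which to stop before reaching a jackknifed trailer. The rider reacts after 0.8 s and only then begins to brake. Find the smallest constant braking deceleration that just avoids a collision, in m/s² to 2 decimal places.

100 mph × 0.44704 = 44.7040 m/s.
Distance covered during reaction = 44.7040 × 0.8 = 35.763 m.
Distance available for braking: 241 − 35.763 = 205.237 m.
v² = 2a·d ⇒ a = v²/(2d) = 44.7040² / (2 × 205.237) = 1998.448 / 410.474 = 4.8686 m/s².

Required deceleration ≈ 4.87 m/s²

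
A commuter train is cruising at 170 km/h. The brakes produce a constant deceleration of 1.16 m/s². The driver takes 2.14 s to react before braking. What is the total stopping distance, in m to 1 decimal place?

Total stopping distance ≈ 1062.2 m

170 km/h ÷ 3.6 = 47.2222 m/s.
Reaction distance = v·t_r = 47.2222 × 2.14 = 101.056 m.
Braking distance = v²/(2a) = 47.2222² / (2 × 1.160) = 2229.936 / 2.320 = 961.179 m.
Total = 101.056 + 961.179 = 1062.235 m.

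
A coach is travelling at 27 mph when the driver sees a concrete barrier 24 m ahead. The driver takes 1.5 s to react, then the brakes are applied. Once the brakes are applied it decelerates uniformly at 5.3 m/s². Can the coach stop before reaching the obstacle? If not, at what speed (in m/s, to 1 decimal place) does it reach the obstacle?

27 mph × 0.44704 = 12.0701 m/s.
Reaction distance = 12.0701 × 1.5 = 18.105 m.
Braking distance needed to stop: v²/(2a) = 145.687 / 10.600 = 13.744 m, so total needed = 18.105 + 13.744 = 31.849 m > 24 m — it cannot stop.
Distance remaining when braking begins: 24 − 18.105 = 5.895 m.
v² = v₀² − 2a·d = 145.687 − 2 × 5.300 × 5.895 = 83.200 m²/s².
v = √83.200 = 9.121 m/s.

No — it strikes the obstacle at 9.1 m/s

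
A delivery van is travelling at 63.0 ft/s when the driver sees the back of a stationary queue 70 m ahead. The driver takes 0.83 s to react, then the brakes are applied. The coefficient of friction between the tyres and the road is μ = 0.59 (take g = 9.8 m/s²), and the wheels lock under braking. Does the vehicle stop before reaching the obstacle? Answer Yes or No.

Yes

63 ft/s × 0.3048 = 19.2024 m/s.
a = μg = 0.59 × 9.8 = 5.782 m/s².
Reaction distance = 19.2024 × 0.83 = 15.938 m.
Braking distance = v²/(2a) = 368.732 / 11.564 = 31.886 m.
Total stopping distance = 15.938 + 31.886 = 47.824 m, vs 70 m available — it stops with 70 − 47.824 = 22.176 m to spare.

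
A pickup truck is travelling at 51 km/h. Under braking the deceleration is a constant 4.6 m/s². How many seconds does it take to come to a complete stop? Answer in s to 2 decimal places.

Braking time ≈ 3.08 s

51 km/h ÷ 3.6 = 14.1667 m/s.
Braking time = v/a = 14.1667 / 4.600 = 3.080 s.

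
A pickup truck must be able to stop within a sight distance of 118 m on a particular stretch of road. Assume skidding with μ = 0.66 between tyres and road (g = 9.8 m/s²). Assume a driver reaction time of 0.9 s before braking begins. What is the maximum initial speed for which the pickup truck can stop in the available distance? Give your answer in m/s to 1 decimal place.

Maximum speed ≈ 33.7 m/s

a = μg = 0.66 × 9.8 = 6.468 m/s².
Stopping distance: v·t_r + v²/(2a) = 118 with t_r = 0.9 s and a = 6.468 m/s².
So v² + 11.642 v − 1526.45 = 0.
Positive root: v = −a·t_r + √((a·t_r)² + 2a·d) = −5.821 + √(33.884 + 1526.45) = 33.6801 m/s.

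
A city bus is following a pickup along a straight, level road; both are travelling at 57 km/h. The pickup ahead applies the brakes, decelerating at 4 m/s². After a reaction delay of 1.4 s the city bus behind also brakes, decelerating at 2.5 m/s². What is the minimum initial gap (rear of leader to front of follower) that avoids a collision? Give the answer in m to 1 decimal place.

57 km/h ÷ 3.6 = 15.8333 m/s.
Leader travels v²/(2a_L) = 250.693 / 8.000 = 31.337 m before stopping.
Follower covers v·t_r = 15.8333 × 1.4 = 22.167 m while reacting, then v²/(2a_F) = 250.693 / 5.000 = 50.139 m while braking, for a total of 22.167 + 50.139 = 72.306 m.
Since a_F ≤ a_L and the follower starts braking later, the follower is never slower than the leader, so the closest approach is when both have stopped.
Minimum gap = 72.306 − 31.337 = 40.969 m.

Minimum gap ≈ 41.0 m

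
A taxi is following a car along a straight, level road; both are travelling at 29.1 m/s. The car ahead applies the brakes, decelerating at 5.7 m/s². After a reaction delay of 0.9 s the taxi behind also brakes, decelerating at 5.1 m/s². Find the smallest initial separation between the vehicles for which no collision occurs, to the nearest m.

Minimum gap ≈ 35 m

Leader travels v²/(2a_L) = 846.810 / 11.400 = 74.282 m before stopping.
Follower covers v·t_r = 29.1000 × 0.9 = 26.190 m while reacting, then v²/(2a_F) = 846.810 / 10.200 = 83.021 m while braking, for a total of 26.190 + 83.021 = 109.211 m.
Since a_F ≤ a_L and the follower starts braking later, the follower is never slower than the leader, so the closest approach is when both have stopped.
Minimum gap = 109.211 − 74.282 = 34.929 m.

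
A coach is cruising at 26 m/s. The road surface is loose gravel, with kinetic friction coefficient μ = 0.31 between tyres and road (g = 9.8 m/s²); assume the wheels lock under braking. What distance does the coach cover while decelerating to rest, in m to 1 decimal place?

Braking distance ≈ 111.3 m

a = μg = 0.31 × 9.8 = 3.038 m/s².
Braking distance = v²/(2a) = 26.0000² / (2 × 3.038) = 676.000 / 6.076 = 111.257 m.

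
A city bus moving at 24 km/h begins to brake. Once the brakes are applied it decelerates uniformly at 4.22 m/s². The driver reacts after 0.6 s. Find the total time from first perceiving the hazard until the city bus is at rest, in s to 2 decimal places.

Total time ≈ 2.18 s

24 km/h ÷ 3.6 = 6.6667 m/s.
Braking time = v/a = 6.6667 / 4.220 = 1.580 s.
Total = 0.6 + 1.580 = 2.180 s.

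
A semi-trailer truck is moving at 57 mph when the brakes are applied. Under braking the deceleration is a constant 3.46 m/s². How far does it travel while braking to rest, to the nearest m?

57 mph × 0.44704 = 25.4813 m/s.
Braking distance = v²/(2a) = 25.4813² / (2 × 3.460) = 649.297 / 6.920 = 93.829 m.

Braking distance ≈ 94 m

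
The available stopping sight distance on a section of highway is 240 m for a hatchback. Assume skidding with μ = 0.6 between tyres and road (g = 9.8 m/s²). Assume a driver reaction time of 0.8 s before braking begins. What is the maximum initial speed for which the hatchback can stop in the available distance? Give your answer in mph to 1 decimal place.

Maximum speed ≈ 108.8 mph

a = μg = 0.6 × 9.8 = 5.880 m/s².
Stopping distance: v·t_r + v²/(2a) = 240 with t_r = 0.8 s and a = 5.880 m/s².
So v² + 9.408 v − 2822.40 = 0.
Positive root: v = −a·t_r + √((a·t_r)² + 2a·d) = −4.704 + √(22.128 + 2822.40) = 48.6301 m/s.
48.6301 m/s ÷ 0.44704 = 108.782 mph.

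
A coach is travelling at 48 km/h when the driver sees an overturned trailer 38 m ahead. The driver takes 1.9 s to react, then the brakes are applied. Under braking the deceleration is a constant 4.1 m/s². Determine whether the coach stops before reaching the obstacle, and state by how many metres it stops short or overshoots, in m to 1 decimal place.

No — it overshoots by 9.0 m

48 km/h ÷ 3.6 = 13.3333 m/s.
Reaction distance = 13.3333 × 1.9 = 25.333 m.
Braking distance = v²/(2a) = 177.777 / 8.200 = 21.680 m.
Total stopping distance = 25.333 + 21.680 = 47.013 m, vs 38 m available — it cannot stop in time and overshoots by 47.013 − 38 = 9.013 m.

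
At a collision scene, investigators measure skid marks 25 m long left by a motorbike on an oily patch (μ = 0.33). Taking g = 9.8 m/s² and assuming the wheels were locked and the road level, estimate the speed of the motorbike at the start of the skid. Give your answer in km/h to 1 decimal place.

Deceleration a = μg = 0.33 × 9.8 = 3.234 m/s².
v = √(2a·d) = √(2 × 3.234 × 25) = √161.700 = 12.7161 m/s.
= 12.7161 × 3.6 = 45.778 km/h.

Initial speed ≈ 45.8 km/h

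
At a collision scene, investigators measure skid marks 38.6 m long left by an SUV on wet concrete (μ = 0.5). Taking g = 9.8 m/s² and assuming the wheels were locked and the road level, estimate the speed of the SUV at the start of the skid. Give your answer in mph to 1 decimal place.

Initial speed ≈ 43.5 mph

Deceleration a = μg = 0.5 × 9.8 = 4.900 m/s².
v = √(2a·d) = √(2 × 4.900 × 38.6) = √378.280 = 19.4494 m/s.
= 19.4494 ÷ 0.44704 = 43.507 mph.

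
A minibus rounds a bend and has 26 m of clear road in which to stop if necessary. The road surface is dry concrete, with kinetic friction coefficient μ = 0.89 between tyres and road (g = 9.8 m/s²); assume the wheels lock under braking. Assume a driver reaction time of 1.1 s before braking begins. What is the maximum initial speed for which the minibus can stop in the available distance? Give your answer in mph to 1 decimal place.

Maximum speed ≈ 30.8 mph

a = μg = 0.89 × 9.8 = 8.722 m/s².
Stopping distance: v·t_r + v²/(2a) = 26 with t_r = 1.1 s and a = 8.722 m/s².
So v² + 19.188 v − 453.54 = 0.
Positive root: v = −a·t_r + √((a·t_r)² + 2a·d) = −9.594 + √(92.045 + 453.54) = 13.7638 m/s.
13.7638 m/s ÷ 0.44704 = 30.789 mph.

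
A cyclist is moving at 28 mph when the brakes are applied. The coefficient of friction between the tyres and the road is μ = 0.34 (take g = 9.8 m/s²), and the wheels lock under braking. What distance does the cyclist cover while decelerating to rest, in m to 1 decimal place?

Braking distance ≈ 23.5 m

28 mph × 0.44704 = 12.5171 m/s.
a = μg = 0.34 × 9.8 = 3.332 m/s².
Braking distance = v²/(2a) = 12.5171² / (2 × 3.332) = 156.678 / 6.664 = 23.511 m.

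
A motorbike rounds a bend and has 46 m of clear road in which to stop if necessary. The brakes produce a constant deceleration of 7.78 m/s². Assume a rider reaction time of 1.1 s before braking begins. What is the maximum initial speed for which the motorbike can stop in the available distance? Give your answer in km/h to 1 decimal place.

Stopping distance: v·t_r + v²/(2a) = 46 with t_r = 1.1 s and a = 7.780 m/s².
So v² + 17.116 v − 715.76 = 0.
Positive root: v = −a·t_r + √((a·t_r)² + 2a·d) = −8.558 + √(73.239 + 715.76) = 19.5311 m/s.
19.5311 m/s × 3.6 = 70.312 km/h.

Maximum speed ≈ 70.3 km/h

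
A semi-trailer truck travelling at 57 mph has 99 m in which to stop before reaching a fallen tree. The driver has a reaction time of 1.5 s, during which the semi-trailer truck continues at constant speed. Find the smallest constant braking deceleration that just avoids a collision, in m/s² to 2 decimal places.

Required deceleration ≈ 5.34 m/s²

57 mph × 0.44704 = 25.4813 m/s.
Distance covered during reaction = 25.4813 × 1.5 = 38.222 m.
Distance available for braking: 99 − 38.222 = 60.778 m.
v² = 2a·d ⇒ a = v²/(2d) = 25.4813² / (2 × 60.778) = 649.297 / 121.556 = 5.3415 m/s².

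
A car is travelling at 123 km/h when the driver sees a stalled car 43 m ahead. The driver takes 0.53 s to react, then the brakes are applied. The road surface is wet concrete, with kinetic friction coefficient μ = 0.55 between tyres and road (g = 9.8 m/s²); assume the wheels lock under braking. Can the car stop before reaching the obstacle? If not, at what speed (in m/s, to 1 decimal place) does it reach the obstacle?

123 km/h ÷ 3.6 = 34.1667 m/s.
a = μg = 0.55 × 9.8 = 5.390 m/s².
Reaction distance = 34.1667 × 0.53 = 18.108 m.
Braking distance needed to stop: v²/(2a) = 1167.363 / 10.780 = 108.290 m, so total needed = 18.108 + 108.290 = 126.398 m > 43 m — it cannot stop.
Distance remaining when braking begins: 43 − 18.108 = 24.892 m.
v² = v₀² − 2a·d = 1167.363 − 2 × 5.390 × 24.892 = 899.027 m²/s².
v = √899.027 = 29.984 m/s.

No — it strikes the obstacle at 30.0 m/s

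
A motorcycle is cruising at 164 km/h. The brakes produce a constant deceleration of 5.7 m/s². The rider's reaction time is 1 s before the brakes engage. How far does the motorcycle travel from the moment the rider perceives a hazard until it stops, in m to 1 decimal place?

Total stopping distance ≈ 227.6 m

164 km/h ÷ 3.6 = 45.5556 m/s.
Reaction distance = v·t_r = 45.5556 × 1 = 45.556 m.
Braking distance = v²/(2a) = 45.5556² / (2 × 5.700) = 2075.313 / 11.400 = 182.045 m.
Total = 45.556 + 182.045 = 227.601 m.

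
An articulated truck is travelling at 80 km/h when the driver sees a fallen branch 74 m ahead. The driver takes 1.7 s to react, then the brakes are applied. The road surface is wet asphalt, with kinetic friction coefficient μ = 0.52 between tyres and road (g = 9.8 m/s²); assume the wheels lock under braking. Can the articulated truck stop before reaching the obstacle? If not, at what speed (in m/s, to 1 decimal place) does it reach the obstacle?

80 km/h ÷ 3.6 = 22.2222 m/s.
a = μg = 0.52 × 9.8 = 5.096 m/s².
Reaction distance = 22.2222 × 1.7 = 37.778 m.
Braking distance needed to stop: v²/(2a) = 493.826 / 10.192 = 48.452 m, so total needed = 37.778 + 48.452 = 86.230 m > 74 m — it cannot stop.
Distance remaining when braking begins: 74 − 37.778 = 36.222 m.
v² = v₀² − 2a·d = 493.826 − 2 × 5.096 × 36.222 = 124.651 m²/s².
v = √124.651 = 11.165 m/s.

No — it strikes the obstacle at 11.2 m/s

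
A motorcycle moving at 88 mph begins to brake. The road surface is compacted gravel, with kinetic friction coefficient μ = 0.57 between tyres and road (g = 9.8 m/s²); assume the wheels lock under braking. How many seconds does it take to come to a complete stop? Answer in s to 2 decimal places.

Braking time ≈ 7.04 s

88 mph × 0.44704 = 39.3395 m/s.
a = μg = 0.57 × 9.8 = 5.586 m/s².
Braking time = v/a = 39.3395 / 5.586 = 7.043 s.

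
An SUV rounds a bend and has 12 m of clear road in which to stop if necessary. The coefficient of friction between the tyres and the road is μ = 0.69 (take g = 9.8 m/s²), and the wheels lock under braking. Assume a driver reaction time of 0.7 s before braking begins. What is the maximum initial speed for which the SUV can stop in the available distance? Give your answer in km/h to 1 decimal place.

Maximum speed ≈ 31.9 km/h

a = μg = 0.69 × 9.8 = 6.762 m/s².
Stopping distance: v·t_r + v²/(2a) = 12 with t_r = 0.7 s and a = 6.762 m/s².
So v² + 9.467 v − 162.29 = 0.
Positive root: v = −a·t_r + √((a·t_r)² + 2a·d) = −4.733 + √(22.401 + 162.29) = 8.8571 m/s.
8.8571 m/s × 3.6 = 31.886 km/h.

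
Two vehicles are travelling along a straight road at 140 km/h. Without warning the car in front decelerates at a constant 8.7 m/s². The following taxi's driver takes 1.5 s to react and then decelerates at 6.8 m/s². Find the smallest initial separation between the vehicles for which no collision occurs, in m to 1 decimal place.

140 km/h ÷ 3.6 = 38.8889 m/s.
Leader travels v²/(2a_L) = 1512.347 / 17.400 = 86.916 m before stopping.
Follower covers v·t_r = 38.8889 × 1.5 = 58.333 m while reacting, then v²/(2a_F) = 1512.347 / 13.600 = 111.202 m while braking, for a total of 58.333 + 111.202 = 169.535 m.
Since a_F ≤ a_L and the follower starts braking later, the follower is never slower than the leader, so the closest approach is when both have stopped.
Minimum gap = 169.535 − 86.916 = 82.619 m.

Minimum gap ≈ 82.6 m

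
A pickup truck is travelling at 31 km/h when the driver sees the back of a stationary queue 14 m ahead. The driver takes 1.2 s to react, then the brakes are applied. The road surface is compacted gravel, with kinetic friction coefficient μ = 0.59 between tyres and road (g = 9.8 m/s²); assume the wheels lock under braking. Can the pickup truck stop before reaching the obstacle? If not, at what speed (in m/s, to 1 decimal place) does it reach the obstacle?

31 km/h ÷ 3.6 = 8.6111 m/s.
a = μg = 0.59 × 9.8 = 5.782 m/s².
Reaction distance = 8.6111 × 1.2 = 10.333 m.
Braking distance needed to stop: v²/(2a) = 74.151 / 11.564 = 6.412 m, so total needed = 10.333 + 6.412 = 16.745 m > 14 m — it cannot stop.
Distance remaining when braking begins: 14 − 10.333 = 3.667 m.
v² = v₀² − 2a·d = 74.151 − 2 × 5.782 × 3.667 = 31.746 m²/s².
v = √31.746 = 5.634 m/s.

No — it strikes the obstacle at 5.6 m/s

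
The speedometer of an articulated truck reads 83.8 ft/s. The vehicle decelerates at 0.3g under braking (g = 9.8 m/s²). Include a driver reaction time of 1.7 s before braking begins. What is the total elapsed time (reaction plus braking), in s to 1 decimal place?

83.8 ft/s × 0.3048 = 25.5422 m/s.
a = 0.3 × 9.8 = 2.940 m/s².
Braking time = v/a = 25.5422 / 2.940 = 8.688 s.
Total = 1.7 + 8.688 = 10.388 s.

Total time ≈ 10.4 s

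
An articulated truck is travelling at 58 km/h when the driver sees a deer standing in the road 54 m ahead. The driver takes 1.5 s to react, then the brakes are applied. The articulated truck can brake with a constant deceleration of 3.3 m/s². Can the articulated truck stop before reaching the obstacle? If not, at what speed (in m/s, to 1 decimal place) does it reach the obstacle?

No — it strikes the obstacle at 7.9 m/s

58 km/h ÷ 3.6 = 16.1111 m/s.
Reaction distance = 16.1111 × 1.5 = 24.167 m.
Braking distance needed to stop: v²/(2a) = 259.568 / 6.600 = 39.328 m, so total needed = 24.167 + 39.328 = 63.495 m > 54 m — it cannot stop.
Distance remaining when braking begins: 54 − 24.167 = 29.833 m.
v² = v₀² − 2a·d = 259.568 − 2 × 3.300 × 29.833 = 62.670 m²/s².
v = √62.670 = 7.916 m/s.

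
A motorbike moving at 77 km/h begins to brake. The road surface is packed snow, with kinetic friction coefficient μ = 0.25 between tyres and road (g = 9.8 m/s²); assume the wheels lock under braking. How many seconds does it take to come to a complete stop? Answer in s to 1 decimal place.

77 km/h ÷ 3.6 = 21.3889 m/s.
a = μg = 0.25 × 9.8 = 2.450 m/s².
Braking time = v/a = 21.3889 / 2.450 = 8.730 s.

Braking time ≈ 8.7 s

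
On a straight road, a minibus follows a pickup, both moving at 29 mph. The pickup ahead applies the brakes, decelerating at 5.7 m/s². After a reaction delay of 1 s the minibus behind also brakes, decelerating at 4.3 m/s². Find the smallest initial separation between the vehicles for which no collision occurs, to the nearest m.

Minimum gap ≈ 18 m

29 mph × 0.44704 = 12.9642 m/s.
Leader travels v²/(2a_L) = 168.070 / 11.400 = 14.743 m before stopping.
Follower covers v·t_r = 12.9642 × 1 = 12.964 m while reacting, then v²/(2a_F) = 168.070 / 8.600 = 19.543 m while braking, for a total of 12.964 + 19.543 = 32.507 m.
Since a_F ≤ a_L and the follower starts braking later, the follower is never slower than the leader, so the closest approach is when both have stopped.
Minimum gap = 32.507 − 14.743 = 17.764 m.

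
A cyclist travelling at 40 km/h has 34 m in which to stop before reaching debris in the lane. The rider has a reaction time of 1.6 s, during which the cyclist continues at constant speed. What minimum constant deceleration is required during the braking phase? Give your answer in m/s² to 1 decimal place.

Required deceleration ≈ 3.8 m/s²

40 km/h ÷ 3.6 = 11.1111 m/s.
Distance covered during reaction = 11.1111 × 1.6 = 17.778 m.
Distance available for braking: 34 − 17.778 = 16.222 m.
v² = 2a·d ⇒ a = v²/(2d) = 11.1111² / (2 × 16.222) = 123.457 / 32.444 = 3.8052 m/s².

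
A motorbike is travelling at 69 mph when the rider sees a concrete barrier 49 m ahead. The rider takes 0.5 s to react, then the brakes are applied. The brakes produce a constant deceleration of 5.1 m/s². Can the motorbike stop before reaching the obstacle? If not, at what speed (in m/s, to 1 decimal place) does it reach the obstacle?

No — it strikes the obstacle at 24.7 m/s

69 mph × 0.44704 = 30.8458 m/s.
Reaction distance = 30.8458 × 0.5 = 15.423 m.
Braking distance needed to stop: v²/(2a) = 951.463 / 10.200 = 93.281 m, so total needed = 15.423 + 93.281 = 108.704 m > 49 m — it cannot stop.
Distance remaining when braking begins: 49 − 15.423 = 33.577 m.
v² = v₀² − 2a·d = 951.463 − 2 × 5.100 × 33.577 = 608.978 m²/s².
v = √608.978 = 24.677 m/s.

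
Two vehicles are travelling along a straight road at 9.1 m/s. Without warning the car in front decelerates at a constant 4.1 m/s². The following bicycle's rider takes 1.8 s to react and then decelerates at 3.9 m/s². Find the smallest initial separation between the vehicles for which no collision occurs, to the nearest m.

Minimum gap ≈ 17 m

Leader travels v²/(2a_L) = 82.810 / 8.200 = 10.099 m before stopping.
Follower covers v·t_r = 9.1000 × 1.8 = 16.380 m while reacting, then v²/(2a_F) = 82.810 / 7.800 = 10.617 m while braking, for a total of 16.380 + 10.617 = 26.997 m.
Since a_F ≤ a_L and the follower starts braking later, the follower is never slower than the leader, so the closest approach is when both have stopped.
Minimum gap = 26.997 − 10.099 = 16.898 m.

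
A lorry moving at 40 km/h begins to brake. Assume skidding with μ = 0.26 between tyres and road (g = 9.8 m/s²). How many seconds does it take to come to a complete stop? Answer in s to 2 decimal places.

Braking time ≈ 4.36 s

40 km/h ÷ 3.6 = 11.1111 m/s.
a = μg = 0.26 × 9.8 = 2.548 m/s².
Braking time = v/a = 11.1111 / 2.548 = 4.361 s.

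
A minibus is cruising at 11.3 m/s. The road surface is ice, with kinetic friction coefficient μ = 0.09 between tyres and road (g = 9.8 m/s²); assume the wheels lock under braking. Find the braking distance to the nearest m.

a = μg = 0.09 × 9.8 = 0.882 m/s².
Braking distance = v²/(2a) = 11.3000² / (2 × 0.882) = 127.690 / 1.764 = 72.387 m.

Braking distance ≈ 72 m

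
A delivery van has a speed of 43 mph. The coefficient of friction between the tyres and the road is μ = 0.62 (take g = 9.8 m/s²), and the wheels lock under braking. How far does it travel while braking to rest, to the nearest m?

Braking distance ≈ 30 m

43 mph × 0.44704 = 19.2227 m/s.
a = μg = 0.62 × 9.8 = 6.076 m/s².
Braking distance = v²/(2a) = 19.2227² / (2 × 6.076) = 369.512 / 12.152 = 30.408 m.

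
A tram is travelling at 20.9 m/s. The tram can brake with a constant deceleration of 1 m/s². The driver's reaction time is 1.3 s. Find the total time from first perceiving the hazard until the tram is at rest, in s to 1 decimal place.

Total time ≈ 22.2 s

Braking time = v/a = 20.9000 / 1.000 = 20.900 s.
Total = 1.3 + 20.900 = 22.200 s.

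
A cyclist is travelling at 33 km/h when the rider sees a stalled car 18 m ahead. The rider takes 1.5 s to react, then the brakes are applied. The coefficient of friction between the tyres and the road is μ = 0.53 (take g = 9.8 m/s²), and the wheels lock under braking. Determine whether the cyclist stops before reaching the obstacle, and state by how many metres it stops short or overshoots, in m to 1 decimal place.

33 km/h ÷ 3.6 = 9.1667 m/s.
a = μg = 0.53 × 9.8 = 5.194 m/s².
Reaction distance = 9.1667 × 1.5 = 13.750 m.
Braking distance = v²/(2a) = 84.028 / 10.388 = 8.089 m.
Total stopping distance = 13.750 + 8.089 = 21.839 m, vs 18 m available — it cannot stop in time and overshoots by 21.839 − 18 = 3.839 m.

No — it overshoots by 3.8 m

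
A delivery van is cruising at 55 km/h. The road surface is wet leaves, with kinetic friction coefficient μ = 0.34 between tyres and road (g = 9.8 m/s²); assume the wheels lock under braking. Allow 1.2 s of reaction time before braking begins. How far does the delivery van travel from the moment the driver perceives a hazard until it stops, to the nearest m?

Total stopping distance ≈ 53 m

55 km/h ÷ 3.6 = 15.2778 m/s.
a = μg = 0.34 × 9.8 = 3.332 m/s².
Reaction distance = v·t_r = 15.2778 × 1.2 = 18.333 m.
Braking distance = v²/(2a) = 15.2778² / (2 × 3.332) = 233.411 / 6.664 = 35.026 m.
Total = 18.333 + 35.026 = 53.359 m.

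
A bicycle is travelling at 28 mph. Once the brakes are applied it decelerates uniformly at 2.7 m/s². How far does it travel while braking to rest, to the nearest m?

Braking distance ≈ 29 m

28 mph × 0.44704 = 12.5171 m/s.
Braking distance = v²/(2a) = 12.5171² / (2 × 2.700) = 156.678 / 5.400 = 29.014 m.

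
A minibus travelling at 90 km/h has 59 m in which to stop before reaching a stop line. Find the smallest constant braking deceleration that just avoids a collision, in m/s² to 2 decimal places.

90 km/h ÷ 3.6 = 25.0000 m/s.
v² = 2a·d ⇒ a = v²/(2d) = 25.0000² / (2 × 59.000) = 625.000 / 118.000 = 5.2966 m/s².

Required deceleration ≈ 5.30 m/s²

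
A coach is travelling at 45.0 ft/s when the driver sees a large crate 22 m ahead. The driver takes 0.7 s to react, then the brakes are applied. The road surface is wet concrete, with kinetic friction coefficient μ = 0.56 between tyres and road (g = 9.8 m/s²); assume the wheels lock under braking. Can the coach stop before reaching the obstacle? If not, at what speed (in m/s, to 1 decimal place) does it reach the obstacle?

45 ft/s × 0.3048 = 13.7160 m/s.
a = μg = 0.56 × 9.8 = 5.488 m/s².
Reaction distance = 13.7160 × 0.7 = 9.601 m.
Braking distance needed to stop: v²/(2a) = 188.129 / 10.976 = 17.140 m, so total needed = 9.601 + 17.140 = 26.741 m > 22 m — it cannot stop.
Distance remaining when braking begins: 22 − 9.601 = 12.399 m.
v² = v₀² − 2a·d = 188.129 − 2 × 5.488 × 12.399 = 52.038 m²/s².
v = √52.038 = 7.214 m/s.

No — it strikes the obstacle at 7.2 m/s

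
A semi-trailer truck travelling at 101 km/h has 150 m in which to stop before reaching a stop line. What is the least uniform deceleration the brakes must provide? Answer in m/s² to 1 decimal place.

Required deceleration ≈ 2.6 m/s²

101 km/h ÷ 3.6 = 28.0556 m/s.
v² = 2a·d ⇒ a = v²/(2d) = 28.0556² / (2 × 150.000) = 787.117 / 300.000 = 2.6237 m/s².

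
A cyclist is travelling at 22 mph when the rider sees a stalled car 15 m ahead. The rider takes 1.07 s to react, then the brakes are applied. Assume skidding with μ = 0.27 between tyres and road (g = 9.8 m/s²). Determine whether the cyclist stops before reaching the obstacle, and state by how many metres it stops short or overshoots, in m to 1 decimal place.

No — it overshoots by 13.8 m

22 mph × 0.44704 = 9.8349 m/s.
a = μg = 0.27 × 9.8 = 2.646 m/s².
Reaction distance = 9.8349 × 1.07 = 10.523 m.
Braking distance = v²/(2a) = 96.725 / 5.292 = 18.278 m.
Total stopping distance = 10.523 + 18.278 = 28.801 m, vs 15 m available — it cannot stop in time and overshoots by 28.801 − 15 = 13.801 m.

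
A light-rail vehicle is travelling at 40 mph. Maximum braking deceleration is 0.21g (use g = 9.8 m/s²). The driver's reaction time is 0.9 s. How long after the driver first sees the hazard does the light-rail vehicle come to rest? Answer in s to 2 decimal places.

40 mph × 0.44704 = 17.8816 m/s.
a = 0.21 × 9.8 = 2.058 m/s².
Braking time = v/a = 17.8816 / 2.058 = 8.689 s.
Total = 0.9 + 8.689 = 9.589 s.

Total time ≈ 9.59 s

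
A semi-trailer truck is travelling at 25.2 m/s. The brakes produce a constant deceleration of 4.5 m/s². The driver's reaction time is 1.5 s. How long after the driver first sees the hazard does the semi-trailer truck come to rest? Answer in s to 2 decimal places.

Total time ≈ 7.10 s

Braking time = v/a = 25.2000 / 4.500 = 5.600 s.
Total = 1.5 + 5.600 = 7.100 s.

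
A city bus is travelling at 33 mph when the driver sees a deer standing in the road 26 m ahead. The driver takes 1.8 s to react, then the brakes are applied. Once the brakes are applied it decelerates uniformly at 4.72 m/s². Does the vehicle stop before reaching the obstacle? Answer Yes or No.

No

33 mph × 0.44704 = 14.7523 m/s.
Reaction distance = 14.7523 × 1.8 = 26.554 m.
Braking distance = v²/(2a) = 217.630 / 9.440 = 23.054 m.
Total stopping distance = 26.554 + 23.054 = 49.608 m, vs 26 m available — it cannot stop in time and overshoots by 49.608 − 26 = 23.608 m.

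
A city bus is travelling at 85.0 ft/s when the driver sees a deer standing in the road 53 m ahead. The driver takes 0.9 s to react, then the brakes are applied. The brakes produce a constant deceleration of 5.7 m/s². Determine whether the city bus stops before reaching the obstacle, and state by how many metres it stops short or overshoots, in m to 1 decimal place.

85 ft/s × 0.3048 = 25.9080 m/s.
Reaction distance = 25.9080 × 0.9 = 23.317 m.
Braking distance = v²/(2a) = 671.224 / 11.400 = 58.879 m.
Total stopping distance = 23.317 + 58.879 = 82.196 m, vs 53 m available — it cannot stop in time and overshoots by 82.196 − 53 = 29.196 m.

No — it overshoots by 29.2 m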